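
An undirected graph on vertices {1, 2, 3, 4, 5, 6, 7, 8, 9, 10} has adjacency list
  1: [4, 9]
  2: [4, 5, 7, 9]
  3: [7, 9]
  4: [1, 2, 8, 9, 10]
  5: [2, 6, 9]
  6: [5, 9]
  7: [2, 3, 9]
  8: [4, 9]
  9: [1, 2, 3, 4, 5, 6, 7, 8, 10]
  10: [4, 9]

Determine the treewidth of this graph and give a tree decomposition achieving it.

Treewidth 2.
One optimal decomposition is:
Bags: B1 = {4, 9, 10}  B2 = {2, 4, 9}  B3 = {1, 4, 9}  B4 = {2, 5, 9}  B5 = {5, 6, 9}  B6 = {2, 7, 9}  B7 = {4, 8, 9}  B8 = {3, 7, 9}
Tree: B1–B2, B1–B3, B2–B4, B4–B5, B4–B6, B3–B7, B6–B8

Each bag holds 3 vertices, so the decomposition has width 2, which upper-bounds the treewidth. For the lower bound, the 3 vertices {3, 7, 9} are pairwise adjacent, and any tree decomposition puts a clique entirely inside one bag — forcing width ≥ 2. Hence tw(G) = 2 exactly.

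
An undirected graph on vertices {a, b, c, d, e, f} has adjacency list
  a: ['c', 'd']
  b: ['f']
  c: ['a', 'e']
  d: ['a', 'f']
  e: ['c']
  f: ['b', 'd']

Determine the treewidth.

1

A width-1 tree decomposition is:
Bags: B1 = {c, e}  B2 = {a, c}  B3 = {a, d}  B4 = {d, f}  B5 = {b, f}
Tree: B1–B2, B2–B3, B3–B4, B4–B5
Each bag holds 2 vertices, so the decomposition has width 1, which upper-bounds the treewidth. Any graph with an edge has treewidth ≥ 1, and G has the edge e–c. Therefore the treewidth is 1.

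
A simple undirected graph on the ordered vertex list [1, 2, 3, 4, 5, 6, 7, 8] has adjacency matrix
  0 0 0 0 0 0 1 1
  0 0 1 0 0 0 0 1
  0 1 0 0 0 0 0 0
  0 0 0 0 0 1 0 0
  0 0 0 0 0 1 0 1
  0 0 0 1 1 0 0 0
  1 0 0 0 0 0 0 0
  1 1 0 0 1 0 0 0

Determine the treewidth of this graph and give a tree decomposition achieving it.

Treewidth 1.
One such decomposition:
Bags: B1 = {2, 8}  B2 = {2, 3}  B3 = {5, 8}  B4 = {1, 8}  B5 = {1, 7}  B6 = {5, 6}  B7 = {4, 6}
Tree: B1–B2, B1–B3, B1–B4, B4–B5, B3–B6, B6–B7

Each bag holds 2 vertices, so the decomposition has width 1, which upper-bounds the treewidth. Any graph with an edge has treewidth ≥ 1, and G has the edge 2–8. The upper and lower bounds meet at 1, so that is the treewidth.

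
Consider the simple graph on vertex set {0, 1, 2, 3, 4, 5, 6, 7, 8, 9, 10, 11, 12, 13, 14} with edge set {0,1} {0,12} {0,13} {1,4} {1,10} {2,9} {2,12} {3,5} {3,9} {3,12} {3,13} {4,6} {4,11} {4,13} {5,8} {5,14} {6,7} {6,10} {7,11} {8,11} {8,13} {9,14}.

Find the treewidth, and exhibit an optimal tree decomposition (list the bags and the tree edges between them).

The largest bag has 4 vertices, giving width 3; this decomposition certifies tw(G) ≤ 3. For the lower bound: the 4 vertex sets {2,9,14}, {12}, {3}, {0,5,8,13} are disjoint, each induces a connected subgraph, and every pair is joined by at least one edge of G. Contracting each set to a single vertex therefore yields K_{4} as a minor, and since treewidth is minor-monotone, tw(G) ≥ tw(K_{4}) = 3. Therefore the treewidth is 3.

Treewidth 3.
One optimal decomposition is:
Bags: B1 = {2, 9, 12, 14}  B2 = {3, 9, 12, 14}  B3 = {3, 5, 12, 14}  B4 = {0, 3, 5, 12}  B5 = {0, 3, 5, 13}  B6 = {0, 5, 8, 13}  B7 = {0, 1, 8, 13}  B8 = {1, 4, 8, 13}  B9 = {1, 4, 8, 11}  B10 = {1, 4, 10, 11}  B11 = {4, 6, 10, 11}  B12 = {6, 7, 10, 11}
Tree: B1–B2, B2–B3, B3–B4, B4–B5, B5–B6, B6–B7, B7–B8, B8–B9, B9–B10, B10–B11, B11–B12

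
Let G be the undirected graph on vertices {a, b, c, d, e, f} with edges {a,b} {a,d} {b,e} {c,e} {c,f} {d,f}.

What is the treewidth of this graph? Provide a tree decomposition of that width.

Each bag holds 3 vertices, so the decomposition has width 2, which upper-bounds the treewidth. Since a–d–f–c–e–b–a is a cycle in G, G is not acyclic. Forests are exactly the graphs of treewidth ≤ 1, so tw(G) ≥ 2. Therefore the treewidth is 2.

Treewidth 2.
One such decomposition:
Bags: B1 = {a, d, f}  B2 = {a, c, f}  B3 = {a, c, e}  B4 = {a, b, e}
Tree: B1–B2, B2–B3, B3–B4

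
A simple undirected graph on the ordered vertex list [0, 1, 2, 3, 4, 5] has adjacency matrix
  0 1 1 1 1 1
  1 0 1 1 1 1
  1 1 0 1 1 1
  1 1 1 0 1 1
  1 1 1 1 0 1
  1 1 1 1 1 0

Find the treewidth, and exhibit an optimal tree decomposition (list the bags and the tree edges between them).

A single bag containing all 6 vertices is trivially a valid decomposition of width 5. For the lower bound, the 6 vertices {0, 1, 2, 3, 4, 5} are pairwise adjacent, and any tree decomposition puts a clique entirely inside one bag — forcing width ≥ 5. The upper and lower bounds meet at 5, so that is the treewidth.

Treewidth 5.
Bags: B1 = {0, 1, 2, 3, 4, 5}
Tree: (single bag)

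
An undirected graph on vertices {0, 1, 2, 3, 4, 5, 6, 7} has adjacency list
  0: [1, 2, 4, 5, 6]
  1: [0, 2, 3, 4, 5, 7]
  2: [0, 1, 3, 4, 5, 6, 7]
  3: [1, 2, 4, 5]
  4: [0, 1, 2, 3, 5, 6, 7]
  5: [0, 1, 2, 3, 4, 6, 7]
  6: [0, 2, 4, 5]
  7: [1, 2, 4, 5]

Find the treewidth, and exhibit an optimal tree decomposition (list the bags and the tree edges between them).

Treewidth 4.
One such decomposition:
Bags: B1 = {1, 2, 4, 5, 7}  B2 = {0, 1, 2, 4, 5}  B3 = {0, 2, 4, 5, 6}  B4 = {1, 2, 3, 4, 5}
Tree: B1–B2, B2–B3, B2–B4

The largest bag has 5 vertices, giving width 4; this decomposition certifies tw(G) ≤ 4. For the lower bound, the 5 vertices {0, 1, 2, 4, 5} are pairwise adjacent, and any tree decomposition puts a clique entirely inside one bag — forcing width ≥ 4. Combining the bounds, tw(G) = 4.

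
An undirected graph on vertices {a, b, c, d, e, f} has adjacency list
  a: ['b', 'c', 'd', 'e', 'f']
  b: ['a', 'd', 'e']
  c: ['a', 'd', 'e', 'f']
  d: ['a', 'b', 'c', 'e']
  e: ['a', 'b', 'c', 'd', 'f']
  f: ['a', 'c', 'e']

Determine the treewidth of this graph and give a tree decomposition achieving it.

Treewidth 3.
Bags: B1 = {a, c, e, f}  B2 = {a, c, d, e}  B3 = {a, b, d, e}
Tree: B1–B2, B2–B3

Every bag has size at most 4, so the width is 4 − 1 = 3 and tw(G) ≤ 3. For the lower bound, the 4 vertices {a, c, d, e} are pairwise adjacent, and any tree decomposition puts a clique entirely inside one bag — forcing width ≥ 3. The upper and lower bounds meet at 3, so that is the treewidth.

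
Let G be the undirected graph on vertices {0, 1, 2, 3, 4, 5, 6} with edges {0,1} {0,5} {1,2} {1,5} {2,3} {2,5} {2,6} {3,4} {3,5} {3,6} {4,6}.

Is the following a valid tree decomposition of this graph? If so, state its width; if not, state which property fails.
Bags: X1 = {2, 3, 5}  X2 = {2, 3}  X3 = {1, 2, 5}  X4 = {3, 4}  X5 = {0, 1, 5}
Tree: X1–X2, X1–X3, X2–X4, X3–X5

A tree decomposition must satisfy three properties: every vertex lies in some bag; for every edge, both endpoints lie together in some bag; and for every vertex, the bags containing it form a connected subtree. Here vertex 6 appears in no bag, so the decomposition is invalid.

No — vertex 6 appears in no bag.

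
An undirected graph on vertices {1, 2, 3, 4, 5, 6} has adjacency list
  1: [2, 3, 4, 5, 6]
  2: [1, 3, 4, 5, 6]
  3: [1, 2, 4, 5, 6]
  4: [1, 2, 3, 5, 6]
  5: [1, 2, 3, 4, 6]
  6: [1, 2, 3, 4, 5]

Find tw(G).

5

A width-5 tree decomposition is:
Bags: B1 = {1, 2, 3, 4, 5, 6}
Tree: (single bag)
With just one bag of size 6, the width is 6 − 1 = 5, so tw(G) ≤ 5. Conversely, {1, 2, 3, 4, 5, 6} is a clique of size 6, and the vertices of any clique must share a bag in every tree decomposition; so some bag has ≥ 6 vertices and tw(G) ≥ 5. Therefore the treewidth is 5.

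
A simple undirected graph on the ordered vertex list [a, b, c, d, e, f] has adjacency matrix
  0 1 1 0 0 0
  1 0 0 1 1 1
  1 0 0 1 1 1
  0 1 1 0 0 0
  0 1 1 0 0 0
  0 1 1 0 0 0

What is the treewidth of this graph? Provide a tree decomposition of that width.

Treewidth 2.
One optimal decomposition is:
Bags: B1 = {a, b, c}  B2 = {b, c, e}  B3 = {b, c, d}  B4 = {b, c, f}
Tree: B1–B2, B2–B3, B3–B4

Every bag has size at most 3, so the width is 3 − 1 = 2 and tw(G) ≤ 2. The edges a–c–e–b–a form a cycle, so G is not a tree and its treewidth is at least 2. Therefore the treewidth is 2.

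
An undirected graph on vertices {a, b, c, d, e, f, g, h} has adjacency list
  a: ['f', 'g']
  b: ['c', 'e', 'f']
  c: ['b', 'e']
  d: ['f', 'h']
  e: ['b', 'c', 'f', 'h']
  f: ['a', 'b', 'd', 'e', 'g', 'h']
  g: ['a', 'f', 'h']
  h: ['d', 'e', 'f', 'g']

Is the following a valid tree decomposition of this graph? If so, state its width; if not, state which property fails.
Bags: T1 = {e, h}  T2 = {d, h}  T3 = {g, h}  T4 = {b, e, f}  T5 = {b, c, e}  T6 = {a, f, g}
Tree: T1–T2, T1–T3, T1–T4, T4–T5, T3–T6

No — edge (f,h) lies in no bag.

A tree decomposition must satisfy three properties: every vertex lies in some bag; for every edge, both endpoints lie together in some bag; and for every vertex, the bags containing it form a connected subtree. Here edge (f,h) lies in no bag, so the decomposition is invalid.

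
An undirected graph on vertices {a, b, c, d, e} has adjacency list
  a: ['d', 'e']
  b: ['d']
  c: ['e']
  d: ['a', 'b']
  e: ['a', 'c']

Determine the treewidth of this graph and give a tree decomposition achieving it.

Treewidth 1.
One optimal decomposition is:
Bags: B1 = {c, e}  B2 = {a, e}  B3 = {a, d}  B4 = {b, d}
Tree: B1–B2, B2–B3, B3–B4

Each bag holds 2 vertices, so the decomposition has width 1, which upper-bounds the treewidth. G has an edge, so its treewidth is at least 1. Combining the bounds, tw(G) = 1.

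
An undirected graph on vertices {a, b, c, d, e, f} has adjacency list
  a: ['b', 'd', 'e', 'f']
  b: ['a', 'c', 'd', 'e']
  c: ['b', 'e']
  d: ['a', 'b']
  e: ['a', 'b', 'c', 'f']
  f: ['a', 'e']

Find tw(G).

2

A width-2 tree decomposition is:
Bags: B1 = {a, b, d}  B2 = {a, b, e}  B3 = {a, e, f}  B4 = {b, c, e}
Tree: B1–B2, B2–B3, B2–B4
The largest bag has 3 vertices, giving width 2; this decomposition certifies tw(G) ≤ 2. On the other hand G contains the 3-clique {b, c, e}. A clique must lie in a single bag of any decomposition, so no decomposition can have width below 2. The upper and lower bounds meet at 2, so that is the treewidth.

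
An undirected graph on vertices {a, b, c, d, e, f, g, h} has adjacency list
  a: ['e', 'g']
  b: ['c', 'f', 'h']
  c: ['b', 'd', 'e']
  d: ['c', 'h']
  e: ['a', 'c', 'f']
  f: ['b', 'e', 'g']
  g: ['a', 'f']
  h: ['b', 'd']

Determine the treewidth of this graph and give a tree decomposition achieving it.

Treewidth 2.
One optimal decomposition is:
Bags: B1 = {c, d, h}  B2 = {b, c, h}  B3 = {b, c, e}  B4 = {b, e, f}  B5 = {a, e, f}  B6 = {a, f, g}
Tree: B1–B2, B2–B3, B3–B4, B4–B5, B5–B6

Each bag holds 3 vertices, so the decomposition has width 2, which upper-bounds the treewidth. The edges d–h–b–c–d form a cycle, so G is not a tree and its treewidth is at least 2. Hence tw(G) = 2 exactly.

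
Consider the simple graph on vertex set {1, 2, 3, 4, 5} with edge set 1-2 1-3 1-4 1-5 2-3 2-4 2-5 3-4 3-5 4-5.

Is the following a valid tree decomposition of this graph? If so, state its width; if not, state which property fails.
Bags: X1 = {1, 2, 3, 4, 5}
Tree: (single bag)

Every vertex of G appears in some bag (union = {1, 2, 3, 4, 5}); every edge is covered by a bag; and for each vertex v the set of bags containing v is connected in the bag tree. The decomposition is therefore valid. The largest bag has 5 vertices, so the width is 4.

Yes; width 4.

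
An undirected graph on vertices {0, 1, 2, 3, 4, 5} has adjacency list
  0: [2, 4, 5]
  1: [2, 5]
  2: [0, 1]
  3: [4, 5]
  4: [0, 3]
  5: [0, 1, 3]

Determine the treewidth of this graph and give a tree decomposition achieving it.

Treewidth 2.
One optimal decomposition is:
Bags: B1 = {1, 2, 5}  B2 = {0, 2, 5}  B3 = {0, 3, 5}  B4 = {0, 3, 4}
Tree: B1–B2, B2–B3, B3–B4

Every bag has size at most 3, so the width is 3 − 1 = 2 and tw(G) ≤ 2. For the lower bound, G contains the cycle 1–2–0–5–1, so G is not a forest; only forests have treewidth ≤ 1, hence tw(G) ≥ 2. Combining the bounds, tw(G) = 2.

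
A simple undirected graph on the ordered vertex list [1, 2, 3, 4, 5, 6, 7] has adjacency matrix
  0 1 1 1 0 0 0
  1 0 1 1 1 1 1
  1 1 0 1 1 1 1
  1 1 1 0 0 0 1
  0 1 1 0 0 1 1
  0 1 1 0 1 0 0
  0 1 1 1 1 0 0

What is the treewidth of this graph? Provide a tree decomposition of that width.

Treewidth 3.
Bags: B1 = {2, 3, 4, 7}  B2 = {1, 2, 3, 4}  B3 = {2, 3, 5, 7}  B4 = {2, 3, 5, 6}
Tree: B1–B2, B1–B3, B3–B4

The largest bag has 4 vertices, giving width 3; this decomposition certifies tw(G) ≤ 3. For the lower bound, the 4 vertices {1, 2, 3, 4} are pairwise adjacent, and any tree decomposition puts a clique entirely inside one bag — forcing width ≥ 3. The upper and lower bounds meet at 3, so that is the treewidth.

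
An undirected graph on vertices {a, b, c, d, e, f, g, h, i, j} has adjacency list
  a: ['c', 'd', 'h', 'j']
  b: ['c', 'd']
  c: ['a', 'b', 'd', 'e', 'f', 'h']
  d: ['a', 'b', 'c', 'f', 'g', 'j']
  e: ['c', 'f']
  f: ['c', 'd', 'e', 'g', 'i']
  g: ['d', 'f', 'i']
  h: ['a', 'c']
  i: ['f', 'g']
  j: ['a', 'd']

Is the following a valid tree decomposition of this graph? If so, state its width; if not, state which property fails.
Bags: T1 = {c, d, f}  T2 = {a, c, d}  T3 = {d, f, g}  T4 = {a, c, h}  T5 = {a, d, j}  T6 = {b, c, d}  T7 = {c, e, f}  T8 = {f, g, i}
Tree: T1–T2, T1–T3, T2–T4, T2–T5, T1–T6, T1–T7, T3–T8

Checking the three conditions: (i) the bags cover all of {a, b, c, d, e, f, g, h, i, j}; (ii) for each edge, some bag contains both endpoints; (iii) the bags containing any fixed vertex form a subtree. All hold, so the decomposition is valid with width 3 − 1 = 2.

Yes; width 2.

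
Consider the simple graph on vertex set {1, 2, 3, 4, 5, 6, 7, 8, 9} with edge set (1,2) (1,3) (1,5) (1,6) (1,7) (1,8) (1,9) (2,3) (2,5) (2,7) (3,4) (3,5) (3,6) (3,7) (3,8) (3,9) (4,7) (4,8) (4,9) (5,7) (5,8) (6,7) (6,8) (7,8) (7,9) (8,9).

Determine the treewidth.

A width-4 tree decomposition is:
Bags: B1 = {1, 3, 6, 7, 8}  B2 = {1, 3, 5, 7, 8}  B3 = {1, 3, 7, 8, 9}  B4 = {3, 4, 7, 8, 9}  B5 = {1, 2, 3, 5, 7}
Tree: B1–B2, B2–B3, B3–B4, B2–B5
The largest bag has 5 vertices, giving width 4; this decomposition certifies tw(G) ≤ 4. Conversely, {1, 3, 7, 8, 9} is a clique of size 5, and the vertices of any clique must share a bag in every tree decomposition; so some bag has ≥ 5 vertices and tw(G) ≥ 4. The upper and lower bounds meet at 4, so that is the treewidth.

4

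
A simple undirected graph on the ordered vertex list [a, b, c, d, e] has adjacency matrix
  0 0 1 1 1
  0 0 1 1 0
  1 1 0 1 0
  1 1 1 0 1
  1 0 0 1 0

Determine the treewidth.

2

A width-2 tree decomposition is:
Bags: B1 = {b, c, d}  B2 = {a, c, d}  B3 = {a, d, e}
Tree: B1–B2, B2–B3
Every bag has size at most 3, so the width is 3 − 1 = 2 and tw(G) ≤ 2. For the lower bound, the 3 vertices {a, d, e} are pairwise adjacent, and any tree decomposition puts a clique entirely inside one bag — forcing width ≥ 2. The upper and lower bounds meet at 2, so that is the treewidth.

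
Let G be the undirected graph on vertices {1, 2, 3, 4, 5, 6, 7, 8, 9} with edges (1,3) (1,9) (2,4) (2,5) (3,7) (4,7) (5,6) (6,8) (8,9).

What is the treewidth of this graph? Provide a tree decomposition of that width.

Each bag holds 3 vertices, so the decomposition has width 2, which upper-bounds the treewidth. The edges 4–2–5–6–8–9–1–3–7–4 form a cycle, so G is not a tree and its treewidth is at least 2. Hence tw(G) = 2 exactly.

Treewidth 2.
One such decomposition:
Bags: B1 = {2, 4, 5}  B2 = {4, 5, 6}  B3 = {4, 6, 8}  B4 = {4, 8, 9}  B5 = {1, 4, 9}  B6 = {1, 3, 4}  B7 = {3, 4, 7}
Tree: B1–B2, B2–B3, B3–B4, B4–B5, B5–B6, B6–B7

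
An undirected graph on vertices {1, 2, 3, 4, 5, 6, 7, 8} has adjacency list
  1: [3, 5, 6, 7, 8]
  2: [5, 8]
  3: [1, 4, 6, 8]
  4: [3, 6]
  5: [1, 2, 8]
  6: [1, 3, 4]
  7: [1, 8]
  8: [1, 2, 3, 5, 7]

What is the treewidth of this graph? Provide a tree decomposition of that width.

The largest bag has 3 vertices, giving width 2; this decomposition certifies tw(G) ≤ 2. On the other hand G contains the 3-clique {1, 3, 8}. A clique must lie in a single bag of any decomposition, so no decomposition can have width below 2. Therefore the treewidth is 2.

Treewidth 2.
One such decomposition:
Bags: B1 = {1, 5, 8}  B2 = {1, 3, 8}  B3 = {1, 3, 6}  B4 = {1, 7, 8}  B5 = {3, 4, 6}  B6 = {2, 5, 8}
Tree: B1–B2, B2–B3, B2–B4, B3–B5, B1–B6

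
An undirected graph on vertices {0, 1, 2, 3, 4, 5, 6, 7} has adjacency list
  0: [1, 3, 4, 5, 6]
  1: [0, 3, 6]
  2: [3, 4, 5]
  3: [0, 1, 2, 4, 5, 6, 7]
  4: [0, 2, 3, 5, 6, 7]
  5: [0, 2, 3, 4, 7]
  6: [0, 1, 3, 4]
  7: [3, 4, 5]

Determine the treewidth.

A width-3 tree decomposition is:
Bags: B1 = {2, 3, 4, 5}  B2 = {0, 3, 4, 5}  B3 = {3, 4, 5, 7}  B4 = {0, 3, 4, 6}  B5 = {0, 1, 3, 6}
Tree: B1–B2, B2–B3, B2–B4, B4–B5
Each bag holds 4 vertices, so the decomposition has width 3, which upper-bounds the treewidth. For the lower bound, the 4 vertices {0, 1, 3, 6} are pairwise adjacent, and any tree decomposition puts a clique entirely inside one bag — forcing width ≥ 3. The upper and lower bounds meet at 3, so that is the treewidth.

3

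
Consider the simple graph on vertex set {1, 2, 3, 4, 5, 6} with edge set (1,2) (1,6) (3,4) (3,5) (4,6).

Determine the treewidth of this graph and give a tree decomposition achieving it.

Treewidth 1.
One optimal decomposition is:
Bags: B1 = {1, 2}  B2 = {1, 6}  B3 = {4, 6}  B4 = {3, 4}  B5 = {3, 5}
Tree: B1–B2, B2–B3, B3–B4, B4–B5

Every bag has size at most 2, so the width is 2 − 1 = 1 and tw(G) ≤ 1. G has an edge, so its treewidth is at least 1. The upper and lower bounds meet at 1, so that is the treewidth.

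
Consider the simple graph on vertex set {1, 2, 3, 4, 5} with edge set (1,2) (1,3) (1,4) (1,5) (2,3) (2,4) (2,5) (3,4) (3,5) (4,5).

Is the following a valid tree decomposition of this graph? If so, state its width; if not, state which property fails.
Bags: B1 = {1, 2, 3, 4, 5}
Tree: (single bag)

Every vertex of G appears in some bag (union = {1, 2, 3, 4, 5}); every edge is covered by a bag; and for each vertex v the set of bags containing v is connected in the bag tree. The decomposition is therefore valid. The largest bag has 5 vertices, so the width is 4.

Yes; width 4.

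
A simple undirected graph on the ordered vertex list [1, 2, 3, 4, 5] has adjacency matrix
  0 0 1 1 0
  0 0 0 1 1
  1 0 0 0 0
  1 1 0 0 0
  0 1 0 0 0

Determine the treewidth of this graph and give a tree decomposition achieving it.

Treewidth 1.
One such decomposition:
Bags: B1 = {2, 4}  B2 = {2, 5}  B3 = {1, 4}  B4 = {1, 3}
Tree: B1–B2, B1–B3, B3–B4

The largest bag has 2 vertices, giving width 1; this decomposition certifies tw(G) ≤ 1. Any graph with an edge has treewidth ≥ 1, and G has the edge 2–4. Hence tw(G) = 1 exactly.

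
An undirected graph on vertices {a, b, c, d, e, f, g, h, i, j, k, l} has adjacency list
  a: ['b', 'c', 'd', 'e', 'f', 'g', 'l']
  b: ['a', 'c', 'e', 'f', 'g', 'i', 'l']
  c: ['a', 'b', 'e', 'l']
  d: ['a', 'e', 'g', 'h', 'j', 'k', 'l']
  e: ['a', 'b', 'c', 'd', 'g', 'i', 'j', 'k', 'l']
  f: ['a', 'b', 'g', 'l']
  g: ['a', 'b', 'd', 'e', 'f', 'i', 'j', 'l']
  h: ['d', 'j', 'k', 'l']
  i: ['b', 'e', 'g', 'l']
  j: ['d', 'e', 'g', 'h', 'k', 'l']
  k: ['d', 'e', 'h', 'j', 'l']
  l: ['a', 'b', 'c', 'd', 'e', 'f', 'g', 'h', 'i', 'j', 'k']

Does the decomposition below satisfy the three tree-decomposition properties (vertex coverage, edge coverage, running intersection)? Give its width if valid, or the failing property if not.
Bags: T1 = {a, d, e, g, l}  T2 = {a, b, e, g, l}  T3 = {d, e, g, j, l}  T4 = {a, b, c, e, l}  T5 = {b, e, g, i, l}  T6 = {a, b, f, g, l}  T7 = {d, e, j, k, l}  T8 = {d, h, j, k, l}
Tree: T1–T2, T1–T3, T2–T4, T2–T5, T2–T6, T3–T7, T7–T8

Checking the three conditions: (i) the bags cover all of {a, b, c, d, e, f, g, h, i, j, k, l}; (ii) for each edge, some bag contains both endpoints; (iii) the bags containing any fixed vertex form a subtree. All hold, so the decomposition is valid with width 5 − 1 = 4.

Yes; width 4.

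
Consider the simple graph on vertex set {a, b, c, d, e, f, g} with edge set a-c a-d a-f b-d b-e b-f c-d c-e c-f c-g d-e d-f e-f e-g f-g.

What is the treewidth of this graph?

3

A width-3 tree decomposition is:
Bags: B1 = {c, d, e, f}  B2 = {c, e, f, g}  B3 = {b, d, e, f}  B4 = {a, c, d, f}
Tree: B1–B2, B1–B3, B1–B4
Every bag has size at most 4, so the width is 4 − 1 = 3 and tw(G) ≤ 3. For the lower bound, the 4 vertices {c, d, e, f} are pairwise adjacent, and any tree decomposition puts a clique entirely inside one bag — forcing width ≥ 3. Therefore the treewidth is 3.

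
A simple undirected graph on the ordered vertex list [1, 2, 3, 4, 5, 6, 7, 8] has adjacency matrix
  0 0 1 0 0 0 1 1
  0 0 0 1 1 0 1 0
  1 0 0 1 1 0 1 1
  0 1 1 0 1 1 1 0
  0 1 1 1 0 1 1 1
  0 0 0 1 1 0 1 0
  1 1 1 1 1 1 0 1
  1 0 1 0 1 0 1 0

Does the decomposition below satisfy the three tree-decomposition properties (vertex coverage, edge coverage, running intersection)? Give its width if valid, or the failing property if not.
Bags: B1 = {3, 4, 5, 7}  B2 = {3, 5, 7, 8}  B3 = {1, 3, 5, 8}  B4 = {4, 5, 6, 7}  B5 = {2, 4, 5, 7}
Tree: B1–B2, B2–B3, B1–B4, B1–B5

No — edge (7,1) lies in no bag.

A tree decomposition must satisfy three properties: every vertex lies in some bag; for every edge, both endpoints lie together in some bag; and for every vertex, the bags containing it form a connected subtree. Here edge (7,1) lies in no bag, so the decomposition is invalid.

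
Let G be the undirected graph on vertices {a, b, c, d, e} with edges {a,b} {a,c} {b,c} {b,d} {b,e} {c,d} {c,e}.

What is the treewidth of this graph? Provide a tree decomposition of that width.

The largest bag has 3 vertices, giving width 2; this decomposition certifies tw(G) ≤ 2. On the other hand G contains the 3-clique {b, c, d}. A clique must lie in a single bag of any decomposition, so no decomposition can have width below 2. The upper and lower bounds meet at 2, so that is the treewidth.

Treewidth 2.
One optimal decomposition is:
Bags: B1 = {b, c, d}  B2 = {a, b, c}  B3 = {b, c, e}
Tree: B1–B2, B2–B3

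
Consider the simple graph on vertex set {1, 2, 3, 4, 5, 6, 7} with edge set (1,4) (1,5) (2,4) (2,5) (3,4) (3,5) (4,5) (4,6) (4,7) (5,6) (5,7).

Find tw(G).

2

A width-2 tree decomposition is:
Bags: B1 = {4, 5, 6}  B2 = {4, 5, 7}  B3 = {2, 4, 5}  B4 = {1, 4, 5}  B5 = {3, 4, 5}
Tree: B1–B2, B1–B3, B2–B4, B3–B5
Every bag has size at most 3, so the width is 3 − 1 = 2 and tw(G) ≤ 2. For the lower bound, the 3 vertices {1, 4, 5} are pairwise adjacent, and any tree decomposition puts a clique entirely inside one bag — forcing width ≥ 2. Combining the bounds, tw(G) = 2.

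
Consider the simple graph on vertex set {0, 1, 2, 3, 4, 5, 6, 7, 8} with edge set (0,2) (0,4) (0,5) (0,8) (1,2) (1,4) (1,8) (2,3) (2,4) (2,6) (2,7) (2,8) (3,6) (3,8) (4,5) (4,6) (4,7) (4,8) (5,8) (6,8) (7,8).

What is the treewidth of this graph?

A width-3 tree decomposition is:
Bags: B1 = {1, 2, 4, 8}  B2 = {0, 2, 4, 8}  B3 = {0, 4, 5, 8}  B4 = {2, 4, 6, 8}  B5 = {2, 4, 7, 8}  B6 = {2, 3, 6, 8}
Tree: B1–B2, B2–B3, B2–B4, B4–B5, B4–B6
The largest bag has 4 vertices, giving width 3; this decomposition certifies tw(G) ≤ 3. Conversely, {2, 3, 6, 8} is a clique of size 4, and the vertices of any clique must share a bag in every tree decomposition; so some bag has ≥ 4 vertices and tw(G) ≥ 3. Hence tw(G) = 3 exactly.

3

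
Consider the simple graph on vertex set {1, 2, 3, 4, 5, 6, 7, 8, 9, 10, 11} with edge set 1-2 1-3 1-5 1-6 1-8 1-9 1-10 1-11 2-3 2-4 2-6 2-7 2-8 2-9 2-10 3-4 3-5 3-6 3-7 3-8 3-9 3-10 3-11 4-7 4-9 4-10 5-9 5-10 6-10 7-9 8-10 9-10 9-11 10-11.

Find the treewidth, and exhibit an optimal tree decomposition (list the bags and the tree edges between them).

Every bag has size at most 5, so the width is 5 − 1 = 4 and tw(G) ≤ 4. Conversely, {1, 2, 3, 8, 10} is a clique of size 5, and the vertices of any clique must share a bag in every tree decomposition; so some bag has ≥ 5 vertices and tw(G) ≥ 4. Hence tw(G) = 4 exactly.

Treewidth 4.
One such decomposition:
Bags: B1 = {1, 2, 3, 9, 10}  B2 = {1, 3, 9, 10, 11}  B3 = {2, 3, 4, 9, 10}  B4 = {1, 3, 5, 9, 10}  B5 = {1, 2, 3, 6, 10}  B6 = {1, 2, 3, 8, 10}  B7 = {2, 3, 4, 7, 9}
Tree: B1–B2, B1–B3, B2–B4, B1–B5, B1–B6, B3–B7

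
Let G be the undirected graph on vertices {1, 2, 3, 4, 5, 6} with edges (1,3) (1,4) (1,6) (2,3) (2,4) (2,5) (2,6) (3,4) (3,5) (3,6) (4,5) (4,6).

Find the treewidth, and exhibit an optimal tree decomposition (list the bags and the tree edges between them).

Each bag holds 4 vertices, so the decomposition has width 3, which upper-bounds the treewidth. On the other hand G contains the 4-clique {1, 3, 4, 6}. A clique must lie in a single bag of any decomposition, so no decomposition can have width below 3. Combining the bounds, tw(G) = 3.

Treewidth 3.
One such decomposition:
Bags: B1 = {2, 3, 4, 6}  B2 = {1, 3, 4, 6}  B3 = {2, 3, 4, 5}
Tree: B1–B2, B1–B3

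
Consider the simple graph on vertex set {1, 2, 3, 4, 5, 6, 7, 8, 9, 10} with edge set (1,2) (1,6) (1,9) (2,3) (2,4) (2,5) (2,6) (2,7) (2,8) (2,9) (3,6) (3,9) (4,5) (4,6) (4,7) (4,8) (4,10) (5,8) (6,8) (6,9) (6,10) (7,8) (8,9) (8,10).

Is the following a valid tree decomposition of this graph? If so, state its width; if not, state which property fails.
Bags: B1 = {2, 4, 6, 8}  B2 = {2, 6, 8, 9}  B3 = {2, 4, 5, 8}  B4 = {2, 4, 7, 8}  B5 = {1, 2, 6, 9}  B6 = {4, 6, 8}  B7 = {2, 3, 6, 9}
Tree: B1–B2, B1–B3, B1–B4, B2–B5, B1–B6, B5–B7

A tree decomposition must satisfy three properties: every vertex lies in some bag; for every edge, both endpoints lie together in some bag; and for every vertex, the bags containing it form a connected subtree. Here vertex 10 appears in no bag, so the decomposition is invalid.

No — vertex 10 appears in no bag.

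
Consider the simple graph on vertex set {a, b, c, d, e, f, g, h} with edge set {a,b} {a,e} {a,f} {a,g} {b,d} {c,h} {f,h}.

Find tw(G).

A width-1 tree decomposition is:
Bags: B1 = {a, b}  B2 = {a, f}  B3 = {b, d}  B4 = {f, h}  B5 = {c, h}  B6 = {a, e}  B7 = {a, g}
Tree: B1–B2, B1–B3, B2–B4, B4–B5, B2–B6, B1–B7
Every bag has size at most 2, so the width is 2 − 1 = 1 and tw(G) ≤ 1. Any graph with an edge has treewidth ≥ 1, and G has the edge a–b. Therefore the treewidth is 1.

1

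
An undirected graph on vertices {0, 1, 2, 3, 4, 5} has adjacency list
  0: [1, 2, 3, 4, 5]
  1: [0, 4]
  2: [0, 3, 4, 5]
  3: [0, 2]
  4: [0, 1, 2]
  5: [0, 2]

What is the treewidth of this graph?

A width-2 tree decomposition is:
Bags: B1 = {0, 2, 3}  B2 = {0, 2, 5}  B3 = {0, 2, 4}  B4 = {0, 1, 4}
Tree: B1–B2, B2–B3, B3–B4
The largest bag has 3 vertices, giving width 2; this decomposition certifies tw(G) ≤ 2. On the other hand G contains the 3-clique {0, 1, 4}. A clique must lie in a single bag of any decomposition, so no decomposition can have width below 2. Hence tw(G) = 2 exactly.

2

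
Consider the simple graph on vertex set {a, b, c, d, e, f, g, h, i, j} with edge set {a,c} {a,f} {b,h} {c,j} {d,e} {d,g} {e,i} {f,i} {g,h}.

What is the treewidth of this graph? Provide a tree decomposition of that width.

Treewidth 1.
One optimal decomposition is:
Bags: B1 = {b, h}  B2 = {g, h}  B3 = {d, g}  B4 = {d, e}  B5 = {e, i}  B6 = {f, i}  B7 = {a, f}  B8 = {a, c}  B9 = {c, j}
Tree: B1–B2, B2–B3, B3–B4, B4–B5, B5–B6, B6–B7, B7–B8, B8–B9

Each bag holds 2 vertices, so the decomposition has width 1, which upper-bounds the treewidth. G has an edge, so its treewidth is at least 1. Hence tw(G) = 1 exactly.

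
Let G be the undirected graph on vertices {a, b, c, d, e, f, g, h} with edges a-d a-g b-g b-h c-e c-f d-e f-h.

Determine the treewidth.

2

A width-2 tree decomposition is:
Bags: B1 = {a, d, e}  B2 = {a, e, g}  B3 = {b, e, g}  B4 = {b, e, h}  B5 = {e, f, h}  B6 = {c, e, f}
Tree: B1–B2, B2–B3, B3–B4, B4–B5, B5–B6
Each bag holds 3 vertices, so the decomposition has width 2, which upper-bounds the treewidth. The edges e–d–a–g–b–h–f–c–e form a cycle, so G is not a tree and its treewidth is at least 2. Combining the bounds, tw(G) = 2.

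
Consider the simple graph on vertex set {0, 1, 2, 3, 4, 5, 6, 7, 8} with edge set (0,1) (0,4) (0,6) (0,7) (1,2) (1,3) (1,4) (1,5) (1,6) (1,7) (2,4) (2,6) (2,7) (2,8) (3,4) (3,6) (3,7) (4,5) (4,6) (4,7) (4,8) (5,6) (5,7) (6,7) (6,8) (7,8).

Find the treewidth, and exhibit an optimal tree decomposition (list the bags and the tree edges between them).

Treewidth 4.
One optimal decomposition is:
Bags: B1 = {1, 2, 4, 6, 7}  B2 = {1, 3, 4, 6, 7}  B3 = {0, 1, 4, 6, 7}  B4 = {1, 4, 5, 6, 7}  B5 = {2, 4, 6, 7, 8}
Tree: B1–B2, B1–B3, B1–B4, B1–B5

The largest bag has 5 vertices, giving width 4; this decomposition certifies tw(G) ≤ 4. For the lower bound, the 5 vertices {2, 4, 6, 7, 8} are pairwise adjacent, and any tree decomposition puts a clique entirely inside one bag — forcing width ≥ 4. Combining the bounds, tw(G) = 4.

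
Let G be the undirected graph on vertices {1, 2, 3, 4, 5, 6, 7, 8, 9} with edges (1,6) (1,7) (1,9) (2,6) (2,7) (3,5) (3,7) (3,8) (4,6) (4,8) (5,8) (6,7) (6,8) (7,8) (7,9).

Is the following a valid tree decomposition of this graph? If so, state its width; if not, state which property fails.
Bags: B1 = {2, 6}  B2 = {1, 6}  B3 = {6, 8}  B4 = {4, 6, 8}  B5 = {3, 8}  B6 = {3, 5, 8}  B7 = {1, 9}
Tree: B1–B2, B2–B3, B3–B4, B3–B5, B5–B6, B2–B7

A tree decomposition must satisfy three properties: every vertex lies in some bag; for every edge, both endpoints lie together in some bag; and for every vertex, the bags containing it form a connected subtree. Here vertex 7 appears in no bag, so the decomposition is invalid.

No — vertex 7 appears in no bag.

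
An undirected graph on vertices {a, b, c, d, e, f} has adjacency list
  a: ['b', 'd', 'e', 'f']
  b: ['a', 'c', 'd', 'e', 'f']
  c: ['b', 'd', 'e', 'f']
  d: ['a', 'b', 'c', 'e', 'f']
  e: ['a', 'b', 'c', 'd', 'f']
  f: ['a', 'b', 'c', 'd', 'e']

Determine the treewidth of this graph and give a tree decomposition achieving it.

Every bag has size at most 5, so the width is 5 − 1 = 4 and tw(G) ≤ 4. For the lower bound, the 5 vertices {b, c, d, e, f} are pairwise adjacent, and any tree decomposition puts a clique entirely inside one bag — forcing width ≥ 4. Hence tw(G) = 4 exactly.

Treewidth 4.
One optimal decomposition is:
Bags: B1 = {b, c, d, e, f}  B2 = {a, b, d, e, f}
Tree: B1–B2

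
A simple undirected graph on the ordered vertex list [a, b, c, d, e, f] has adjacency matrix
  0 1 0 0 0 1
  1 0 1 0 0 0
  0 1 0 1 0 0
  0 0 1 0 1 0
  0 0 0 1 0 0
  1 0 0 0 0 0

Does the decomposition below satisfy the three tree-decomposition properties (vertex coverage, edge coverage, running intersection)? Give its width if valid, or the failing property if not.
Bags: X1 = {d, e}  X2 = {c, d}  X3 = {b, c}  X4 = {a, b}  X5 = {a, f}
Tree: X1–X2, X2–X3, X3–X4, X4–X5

Yes; width 1.

Vertex coverage: the bags together contain {a, b, c, d, e, f}, the full vertex set. Edge coverage: each edge of G has both endpoints in at least one bag. Running intersection: for every vertex, the bags containing it form a connected subtree. All three properties hold, so this is a valid tree decomposition of width max|bag| − 1 = 1, and hence tw(G) ≤ 1.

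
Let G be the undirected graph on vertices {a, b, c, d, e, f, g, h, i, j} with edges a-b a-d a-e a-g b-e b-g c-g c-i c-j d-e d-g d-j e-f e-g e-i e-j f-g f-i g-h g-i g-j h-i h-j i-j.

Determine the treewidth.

A width-3 tree decomposition is:
Bags: B1 = {c, g, i, j}  B2 = {g, h, i, j}  B3 = {e, g, i, j}  B4 = {d, e, g, j}  B5 = {e, f, g, i}  B6 = {a, d, e, g}  B7 = {a, b, e, g}
Tree: B1–B2, B2–B3, B3–B4, B3–B5, B4–B6, B6–B7
The largest bag has 4 vertices, giving width 3; this decomposition certifies tw(G) ≤ 3. For the lower bound, the 4 vertices {d, e, g, j} are pairwise adjacent, and any tree decomposition puts a clique entirely inside one bag — forcing width ≥ 3. Therefore the treewidth is 3.

3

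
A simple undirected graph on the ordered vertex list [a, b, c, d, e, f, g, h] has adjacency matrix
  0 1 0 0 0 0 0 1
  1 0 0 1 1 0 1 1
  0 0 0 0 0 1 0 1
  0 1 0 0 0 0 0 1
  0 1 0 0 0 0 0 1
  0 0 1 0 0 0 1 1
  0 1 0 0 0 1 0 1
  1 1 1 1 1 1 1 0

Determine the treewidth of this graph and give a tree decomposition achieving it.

Treewidth 2.
Bags: B1 = {b, g, h}  B2 = {b, d, h}  B3 = {f, g, h}  B4 = {a, b, h}  B5 = {b, e, h}  B6 = {c, f, h}
Tree: B1–B2, B1–B3, B1–B4, B4–B5, B3–B6

Each bag holds 3 vertices, so the decomposition has width 2, which upper-bounds the treewidth. On the other hand G contains the 3-clique {c, f, h}. A clique must lie in a single bag of any decomposition, so no decomposition can have width below 2. The upper and lower bounds meet at 2, so that is the treewidth.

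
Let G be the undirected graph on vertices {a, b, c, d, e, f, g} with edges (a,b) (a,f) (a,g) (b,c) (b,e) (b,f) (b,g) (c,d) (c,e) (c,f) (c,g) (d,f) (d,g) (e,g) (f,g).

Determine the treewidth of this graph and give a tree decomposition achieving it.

Treewidth 3.
One optimal decomposition is:
Bags: B1 = {c, d, f, g}  B2 = {b, c, f, g}  B3 = {b, c, e, g}  B4 = {a, b, f, g}
Tree: B1–B2, B2–B3, B2–B4

The largest bag has 4 vertices, giving width 3; this decomposition certifies tw(G) ≤ 3. On the other hand G contains the 4-clique {b, c, e, g}. A clique must lie in a single bag of any decomposition, so no decomposition can have width below 3. The upper and lower bounds meet at 3, so that is the treewidth.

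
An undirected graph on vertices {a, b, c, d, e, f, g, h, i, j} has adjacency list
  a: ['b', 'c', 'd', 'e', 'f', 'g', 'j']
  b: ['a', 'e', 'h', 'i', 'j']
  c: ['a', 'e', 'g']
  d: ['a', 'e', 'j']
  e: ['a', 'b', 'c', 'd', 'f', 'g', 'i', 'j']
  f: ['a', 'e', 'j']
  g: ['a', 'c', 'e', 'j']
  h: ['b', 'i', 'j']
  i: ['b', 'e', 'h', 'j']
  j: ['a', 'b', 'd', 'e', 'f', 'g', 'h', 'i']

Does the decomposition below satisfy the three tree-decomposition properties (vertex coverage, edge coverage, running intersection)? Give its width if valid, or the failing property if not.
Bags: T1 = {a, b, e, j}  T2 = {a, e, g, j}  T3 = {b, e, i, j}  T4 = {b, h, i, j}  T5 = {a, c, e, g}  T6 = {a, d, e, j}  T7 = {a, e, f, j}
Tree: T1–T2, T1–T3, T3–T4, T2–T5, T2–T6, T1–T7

Yes; width 3.

Checking the three conditions: (i) the bags cover all of {a, b, c, d, e, f, g, h, i, j}; (ii) for each edge, some bag contains both endpoints; (iii) the bags containing any fixed vertex form a subtree. All hold, so the decomposition is valid with width 4 − 1 = 3.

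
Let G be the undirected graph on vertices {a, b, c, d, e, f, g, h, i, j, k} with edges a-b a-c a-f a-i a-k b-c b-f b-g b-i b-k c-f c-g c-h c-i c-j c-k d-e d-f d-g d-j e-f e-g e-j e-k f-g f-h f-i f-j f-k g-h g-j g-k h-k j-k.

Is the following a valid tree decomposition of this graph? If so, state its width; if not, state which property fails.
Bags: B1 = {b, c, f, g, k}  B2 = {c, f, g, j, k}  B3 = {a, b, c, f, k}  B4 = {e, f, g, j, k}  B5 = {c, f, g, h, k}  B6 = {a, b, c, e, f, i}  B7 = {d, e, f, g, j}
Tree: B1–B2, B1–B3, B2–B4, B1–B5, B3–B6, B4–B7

No — bags containing vertex e are not connected in the tree.

A tree decomposition must satisfy three properties: every vertex lies in some bag; for every edge, both endpoints lie together in some bag; and for every vertex, the bags containing it form a connected subtree. Here bags containing vertex e are not connected in the tree, so the decomposition is invalid.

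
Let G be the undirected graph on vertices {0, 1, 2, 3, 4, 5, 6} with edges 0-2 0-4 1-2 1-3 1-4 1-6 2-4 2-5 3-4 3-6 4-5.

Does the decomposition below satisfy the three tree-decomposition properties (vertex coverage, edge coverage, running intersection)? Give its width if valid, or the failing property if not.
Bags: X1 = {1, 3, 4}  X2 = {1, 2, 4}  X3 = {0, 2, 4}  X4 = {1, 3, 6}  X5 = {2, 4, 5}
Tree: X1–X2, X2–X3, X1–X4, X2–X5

Yes; width 2.

Checking the three conditions: (i) the bags cover all of {0, 1, 2, 3, 4, 5, 6}; (ii) for each edge, some bag contains both endpoints; (iii) the bags containing any fixed vertex form a subtree. All hold, so the decomposition is valid with width 3 − 1 = 2.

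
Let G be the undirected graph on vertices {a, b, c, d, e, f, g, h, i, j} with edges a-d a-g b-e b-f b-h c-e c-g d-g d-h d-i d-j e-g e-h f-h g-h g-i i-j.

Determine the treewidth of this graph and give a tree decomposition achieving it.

Each bag holds 3 vertices, so the decomposition has width 2, which upper-bounds the treewidth. For the lower bound, the 3 vertices {d, g, h} are pairwise adjacent, and any tree decomposition puts a clique entirely inside one bag — forcing width ≥ 2. Therefore the treewidth is 2.

Treewidth 2.
Bags: B1 = {d, g, h}  B2 = {d, g, i}  B3 = {e, g, h}  B4 = {b, e, h}  B5 = {d, i, j}  B6 = {b, f, h}  B7 = {a, d, g}  B8 = {c, e, g}
Tree: B1–B2, B1–B3, B3–B4, B2–B5, B4–B6, B1–B7, B3–B8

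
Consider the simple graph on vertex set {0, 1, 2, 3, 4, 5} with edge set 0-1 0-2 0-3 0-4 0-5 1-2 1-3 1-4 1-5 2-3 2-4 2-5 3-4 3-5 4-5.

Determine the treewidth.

5

A width-5 tree decomposition is:
Bags: B1 = {0, 1, 2, 3, 4, 5}
Tree: (single bag)
With just one bag of size 6, the width is 6 − 1 = 5, so tw(G) ≤ 5. For the lower bound, the 6 vertices {0, 1, 2, 3, 4, 5} are pairwise adjacent, and any tree decomposition puts a clique entirely inside one bag — forcing width ≥ 5. Combining the bounds, tw(G) = 5.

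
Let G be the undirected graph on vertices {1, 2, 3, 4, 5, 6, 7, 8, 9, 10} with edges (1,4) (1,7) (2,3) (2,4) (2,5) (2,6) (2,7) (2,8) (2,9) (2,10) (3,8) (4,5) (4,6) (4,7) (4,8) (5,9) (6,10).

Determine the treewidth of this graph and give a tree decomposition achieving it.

Treewidth 2.
Bags: B1 = {2, 4, 6}  B2 = {2, 4, 8}  B3 = {2, 4, 7}  B4 = {2, 6, 10}  B5 = {1, 4, 7}  B6 = {2, 4, 5}  B7 = {2, 5, 9}  B8 = {2, 3, 8}
Tree: B1–B2, B1–B3, B1–B4, B3–B5, B1–B6, B6–B7, B2–B8

The largest bag has 3 vertices, giving width 2; this decomposition certifies tw(G) ≤ 2. On the other hand G contains the 3-clique {1, 4, 7}. A clique must lie in a single bag of any decomposition, so no decomposition can have width below 2. The upper and lower bounds meet at 2, so that is the treewidth.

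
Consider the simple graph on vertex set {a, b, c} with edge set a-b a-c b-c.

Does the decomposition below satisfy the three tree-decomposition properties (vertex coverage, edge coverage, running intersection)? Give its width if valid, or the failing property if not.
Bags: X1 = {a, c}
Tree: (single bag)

No — vertex b appears in no bag.

A tree decomposition must satisfy three properties: every vertex lies in some bag; for every edge, both endpoints lie together in some bag; and for every vertex, the bags containing it form a connected subtree. Here vertex b appears in no bag, so the decomposition is invalid.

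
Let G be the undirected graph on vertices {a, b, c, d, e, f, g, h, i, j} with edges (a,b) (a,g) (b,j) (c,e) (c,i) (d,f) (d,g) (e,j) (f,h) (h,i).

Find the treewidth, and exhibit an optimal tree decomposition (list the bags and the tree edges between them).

Treewidth 2.
Bags: B1 = {a, b, g}  B2 = {b, g, j}  B3 = {e, g, j}  B4 = {c, e, g}  B5 = {c, g, i}  B6 = {g, h, i}  B7 = {f, g, h}  B8 = {d, f, g}
Tree: B1–B2, B2–B3, B3–B4, B4–B5, B5–B6, B6–B7, B7–B8

Every bag has size at most 3, so the width is 3 − 1 = 2 and tw(G) ≤ 2. The edges g–a–b–j–e–c–i–h–f–d–g form a cycle, so G is not a tree and its treewidth is at least 2. Combining the bounds, tw(G) = 2.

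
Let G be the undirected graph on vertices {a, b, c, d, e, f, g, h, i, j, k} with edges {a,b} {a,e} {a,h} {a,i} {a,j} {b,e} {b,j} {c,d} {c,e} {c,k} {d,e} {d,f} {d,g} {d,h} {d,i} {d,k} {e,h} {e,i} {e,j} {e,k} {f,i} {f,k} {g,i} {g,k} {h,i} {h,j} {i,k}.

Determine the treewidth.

3

A width-3 tree decomposition is:
Bags: B1 = {d, e, h, i}  B2 = {d, e, i, k}  B3 = {d, g, i, k}  B4 = {a, e, h, i}  B5 = {c, d, e, k}  B6 = {a, e, h, j}  B7 = {a, b, e, j}  B8 = {d, f, i, k}
Tree: B1–B2, B2–B3, B1–B4, B2–B5, B4–B6, B6–B7, B3–B8
Each bag holds 4 vertices, so the decomposition has width 3, which upper-bounds the treewidth. For the lower bound, the 4 vertices {d, g, i, k} are pairwise adjacent, and any tree decomposition puts a clique entirely inside one bag — forcing width ≥ 3. Hence tw(G) = 3 exactly.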